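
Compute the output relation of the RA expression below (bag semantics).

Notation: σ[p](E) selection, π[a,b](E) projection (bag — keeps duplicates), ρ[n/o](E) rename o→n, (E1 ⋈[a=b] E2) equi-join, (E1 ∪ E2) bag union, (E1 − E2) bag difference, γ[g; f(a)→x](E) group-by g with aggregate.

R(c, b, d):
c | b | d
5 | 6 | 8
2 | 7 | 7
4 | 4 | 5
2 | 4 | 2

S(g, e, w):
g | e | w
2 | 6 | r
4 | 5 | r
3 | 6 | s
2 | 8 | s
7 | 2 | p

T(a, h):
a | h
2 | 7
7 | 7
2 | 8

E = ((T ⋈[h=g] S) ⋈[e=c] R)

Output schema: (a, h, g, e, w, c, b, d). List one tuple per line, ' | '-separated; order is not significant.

Per-node cardinality:
  T → 3
  S → 5
  (T ⋈[h=g] S) → 2
  R → 4
  ((T ⋈[h=g] S) ⋈[e=c] R) → 4

== RESULT ==
a | h | g | e | w | c | b | d
2 | 7 | 7 | 2 | p | 2 | 4 | 2
2 | 7 | 7 | 2 | p | 2 | 7 | 7
7 | 7 | 7 | 2 | p | 2 | 4 | 2
7 | 7 | 7 | 2 | p | 2 | 7 | 7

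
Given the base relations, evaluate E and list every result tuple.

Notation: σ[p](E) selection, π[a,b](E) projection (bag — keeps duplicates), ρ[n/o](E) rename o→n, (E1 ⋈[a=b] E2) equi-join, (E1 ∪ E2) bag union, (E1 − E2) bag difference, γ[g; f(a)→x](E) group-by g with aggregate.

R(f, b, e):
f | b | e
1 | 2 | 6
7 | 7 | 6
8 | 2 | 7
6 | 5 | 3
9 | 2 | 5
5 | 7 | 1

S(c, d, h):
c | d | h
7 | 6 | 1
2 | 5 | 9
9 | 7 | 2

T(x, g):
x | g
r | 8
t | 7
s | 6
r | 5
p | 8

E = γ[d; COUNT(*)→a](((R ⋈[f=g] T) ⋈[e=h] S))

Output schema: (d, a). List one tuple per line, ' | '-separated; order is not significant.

Stepwise |·|:
  R → 6
  T → 5
  (R ⋈[f=g] T) → 5
  S → 3
  ((R ⋈[f=g] T) ⋈[e=h] S) → 1
  γ[d; COUNT(*)→a](((R ⋈[f=g] T) ⋈[e=h] S)) → 1

== RESULT ==
d | a
6 | 1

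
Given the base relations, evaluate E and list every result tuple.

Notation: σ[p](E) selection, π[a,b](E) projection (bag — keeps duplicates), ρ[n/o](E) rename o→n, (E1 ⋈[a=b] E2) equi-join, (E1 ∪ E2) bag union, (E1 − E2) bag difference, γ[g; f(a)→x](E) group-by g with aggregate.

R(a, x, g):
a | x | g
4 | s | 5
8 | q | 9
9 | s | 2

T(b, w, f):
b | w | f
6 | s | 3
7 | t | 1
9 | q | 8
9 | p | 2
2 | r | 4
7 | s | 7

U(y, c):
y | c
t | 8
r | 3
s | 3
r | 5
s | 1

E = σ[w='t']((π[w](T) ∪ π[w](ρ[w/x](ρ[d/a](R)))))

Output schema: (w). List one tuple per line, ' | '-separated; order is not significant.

Stepwise |·|:
  T → 6
  π[w](T) → 6
  R → 3
  ρ[d/a](R) → 3
  ρ[w/x](ρ[d/a](R)) → 3
  π[w](ρ[w/x](ρ[d/a](R))) → 3
  (π[w](T) ∪ π[w](ρ[w/x](ρ[d/a](R)))) → 9
  σ[w='t']((π[w](T) ∪ π[w](ρ[w/x](ρ[d/a](R))))) → 1

== RESULT ==
w
t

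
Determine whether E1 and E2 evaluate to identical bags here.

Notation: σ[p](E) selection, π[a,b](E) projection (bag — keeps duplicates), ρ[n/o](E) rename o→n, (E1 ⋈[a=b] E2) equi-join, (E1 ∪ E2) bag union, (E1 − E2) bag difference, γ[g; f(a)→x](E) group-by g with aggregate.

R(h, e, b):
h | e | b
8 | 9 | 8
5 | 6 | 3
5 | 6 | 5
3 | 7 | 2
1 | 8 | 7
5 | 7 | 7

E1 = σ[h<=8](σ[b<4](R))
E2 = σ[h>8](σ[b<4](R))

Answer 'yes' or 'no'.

E1 per-node cardinality:
  R → 6
  σ[b<4](R) → 2
  σ[h<=8](σ[b<4](R)) → 2
E2 per-node cardinality:
  R → 6
  σ[b<4](R) → 2
  σ[h>8](σ[b<4](R)) → 0

E1 result:
h | e | b
3 | 7 | 2
5 | 6 | 3
E2 result:
h | e | b
(0 rows)
Witness: (5, 6, 3) appears 1× in E1 but 0× in E2.

no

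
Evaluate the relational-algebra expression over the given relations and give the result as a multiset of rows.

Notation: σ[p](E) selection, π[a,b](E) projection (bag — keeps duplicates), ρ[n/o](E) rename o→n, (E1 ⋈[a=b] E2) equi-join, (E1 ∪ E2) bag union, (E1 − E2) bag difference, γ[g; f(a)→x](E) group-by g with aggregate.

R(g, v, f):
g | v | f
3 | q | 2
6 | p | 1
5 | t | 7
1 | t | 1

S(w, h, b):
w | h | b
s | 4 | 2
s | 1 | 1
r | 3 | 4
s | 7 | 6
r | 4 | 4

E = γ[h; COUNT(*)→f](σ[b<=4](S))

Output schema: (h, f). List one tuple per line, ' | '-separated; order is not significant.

Per-node cardinality:
  S → 5
  σ[b<=4](S) → 4
  γ[h; COUNT(*)→f](σ[b<=4](S)) → 3

== RESULT ==
h | f
1 | 1
3 | 1
4 | 2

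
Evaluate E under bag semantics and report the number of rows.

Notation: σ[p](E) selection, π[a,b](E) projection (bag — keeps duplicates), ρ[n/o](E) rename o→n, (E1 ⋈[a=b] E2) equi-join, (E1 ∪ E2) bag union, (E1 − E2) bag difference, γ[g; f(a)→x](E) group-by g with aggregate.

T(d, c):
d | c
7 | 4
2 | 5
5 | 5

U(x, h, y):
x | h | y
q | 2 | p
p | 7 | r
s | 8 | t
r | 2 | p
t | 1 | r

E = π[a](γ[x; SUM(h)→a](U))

Subexpression sizes:
  U → 5
  γ[x; SUM(h)→a](U) → 5
  π[a](γ[x; SUM(h)→a](U)) → 5

|E| = 5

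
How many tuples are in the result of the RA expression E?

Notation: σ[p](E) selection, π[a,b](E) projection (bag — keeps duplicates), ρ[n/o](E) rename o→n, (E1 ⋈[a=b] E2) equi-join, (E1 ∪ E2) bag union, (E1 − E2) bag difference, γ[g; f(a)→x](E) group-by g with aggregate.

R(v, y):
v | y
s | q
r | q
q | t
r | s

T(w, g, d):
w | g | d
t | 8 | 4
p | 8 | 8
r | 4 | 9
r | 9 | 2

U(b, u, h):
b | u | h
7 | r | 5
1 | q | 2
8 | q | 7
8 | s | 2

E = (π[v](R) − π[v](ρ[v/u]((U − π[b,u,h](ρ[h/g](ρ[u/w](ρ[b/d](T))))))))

Per-node cardinality:
  R → 4
  π[v](R) → 4
  U → 4
  T → 4
  ρ[b/d](T) → 4
  ρ[u/w](ρ[b/d](T)) → 4
  ρ[h/g](ρ[u/w](ρ[b/d](T))) → 4
  π[b,u,h](ρ[h/g](ρ[u/w](ρ[b/d](T)))) → 4
  (U − π[b,u,h](ρ[h/g](ρ[u/w](ρ[b/d](T))))) → 4
  ρ[v/u]((U − π[b,u,h](ρ[h/g](ρ[u/w](ρ[b/d](T)))))) → 4
  π[v](ρ[v/u]((U − π[b,u,h](ρ[h/g](ρ[u/w](ρ[b/d](T))))))) → 4
  (π[v](R) − π[v](ρ[v/u]((U − π[b,u,h](ρ[h/g](ρ[u/w](ρ[b/d](T)))))))) → 1

|E| = 1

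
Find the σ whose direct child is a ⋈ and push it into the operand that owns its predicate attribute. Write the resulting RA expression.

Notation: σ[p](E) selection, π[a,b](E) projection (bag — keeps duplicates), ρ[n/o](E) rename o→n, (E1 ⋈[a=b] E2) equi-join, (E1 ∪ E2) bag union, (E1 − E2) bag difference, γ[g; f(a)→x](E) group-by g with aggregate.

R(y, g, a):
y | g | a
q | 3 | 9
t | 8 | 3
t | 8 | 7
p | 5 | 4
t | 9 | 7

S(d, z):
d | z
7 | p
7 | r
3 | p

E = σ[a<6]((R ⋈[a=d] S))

σ filters on a, owned by the left side.
E' = (σ[a<6](R) ⋈[a=d] S)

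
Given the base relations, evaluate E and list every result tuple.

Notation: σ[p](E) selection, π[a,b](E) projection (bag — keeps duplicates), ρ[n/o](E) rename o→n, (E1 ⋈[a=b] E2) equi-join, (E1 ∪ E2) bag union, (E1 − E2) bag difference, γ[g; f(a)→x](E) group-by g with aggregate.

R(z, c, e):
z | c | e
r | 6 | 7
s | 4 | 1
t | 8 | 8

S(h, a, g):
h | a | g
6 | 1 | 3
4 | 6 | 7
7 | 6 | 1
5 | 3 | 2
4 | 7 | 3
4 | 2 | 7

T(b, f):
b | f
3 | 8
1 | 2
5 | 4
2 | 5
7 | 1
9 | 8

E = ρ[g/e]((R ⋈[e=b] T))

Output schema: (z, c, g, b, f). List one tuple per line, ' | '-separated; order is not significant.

Subexpression sizes:
  R → 3
  T → 6
  (R ⋈[e=b] T) → 2
  ρ[g/e]((R ⋈[e=b] T)) → 2

== RESULT ==
z | c | g | b | f
r | 6 | 7 | 7 | 1
s | 4 | 1 | 1 | 2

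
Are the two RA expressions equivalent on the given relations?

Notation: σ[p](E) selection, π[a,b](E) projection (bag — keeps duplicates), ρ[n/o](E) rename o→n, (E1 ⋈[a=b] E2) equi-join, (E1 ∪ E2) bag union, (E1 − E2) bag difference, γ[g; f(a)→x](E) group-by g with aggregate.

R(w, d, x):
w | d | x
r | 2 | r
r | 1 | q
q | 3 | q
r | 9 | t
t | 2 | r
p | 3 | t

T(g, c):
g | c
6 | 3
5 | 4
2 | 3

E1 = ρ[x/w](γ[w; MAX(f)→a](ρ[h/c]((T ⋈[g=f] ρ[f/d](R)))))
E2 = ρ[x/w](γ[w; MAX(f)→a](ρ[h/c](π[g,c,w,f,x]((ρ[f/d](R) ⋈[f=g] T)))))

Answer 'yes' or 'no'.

E1 row counts bottom-up:
  T → 3
  R → 6
  ρ[f/d](R) → 6
  (T ⋈[g=f] ρ[f/d](R)) → 2
  ρ[h/c]((T ⋈[g=f] ρ[f/d](R))) → 2
  γ[w; MAX(f)→a](ρ[h/c]((T ⋈[g=f] ρ[f/d](R)))) → 2
  ρ[x/w](γ[w; MAX(f)→a](ρ[h/c]((T ⋈[g=f] ρ[f/d](R))))) → 2
E2 row counts bottom-up:
  R → 6
  ρ[f/d](R) → 6
  T → 3
  (ρ[f/d](R) ⋈[f=g] T) → 2
  π[g,c,w,f,x]((ρ[f/d](R) ⋈[f=g] T)) → 2
  ρ[h/c](π[g,c,w,f,x]((ρ[f/d](R) ⋈[f=g] T))) → 2
  γ[w; MAX(f)→a](ρ[h/c](π[g,c,w,f,x]((ρ[f/d](R) ⋈[f=g] T)))) → 2
  ρ[x/w](γ[w; MAX(f)→a](ρ[h/c](π[g,c,w,f,x]((ρ[f/d](R) ⋈[f=g] T))))) → 2

E1 and E2 produce the same multiset:
x | a
r | 2
t | 2

yes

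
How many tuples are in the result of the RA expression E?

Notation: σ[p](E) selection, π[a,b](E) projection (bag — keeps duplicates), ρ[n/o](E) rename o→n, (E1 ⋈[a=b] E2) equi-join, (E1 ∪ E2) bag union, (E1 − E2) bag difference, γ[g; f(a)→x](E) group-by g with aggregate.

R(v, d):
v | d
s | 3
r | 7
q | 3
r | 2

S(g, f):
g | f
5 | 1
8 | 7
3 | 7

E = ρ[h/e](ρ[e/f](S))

Per-node cardinality:
  S → 3
  ρ[e/f](S) → 3
  ρ[h/e](ρ[e/f](S)) → 3

|E| = 3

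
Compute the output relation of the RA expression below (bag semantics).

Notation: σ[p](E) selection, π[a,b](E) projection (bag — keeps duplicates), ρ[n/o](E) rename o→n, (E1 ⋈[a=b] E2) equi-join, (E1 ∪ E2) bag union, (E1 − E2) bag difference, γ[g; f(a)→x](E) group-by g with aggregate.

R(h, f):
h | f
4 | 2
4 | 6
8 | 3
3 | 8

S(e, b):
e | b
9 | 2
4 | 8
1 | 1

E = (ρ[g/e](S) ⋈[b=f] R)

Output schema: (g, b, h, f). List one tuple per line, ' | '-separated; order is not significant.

Per-node cardinality:
  S → 3
  ρ[g/e](S) → 3
  R → 4
  (ρ[g/e](S) ⋈[b=f] R) → 2

== RESULT ==
g | b | h | f
4 | 8 | 3 | 8
9 | 2 | 4 | 2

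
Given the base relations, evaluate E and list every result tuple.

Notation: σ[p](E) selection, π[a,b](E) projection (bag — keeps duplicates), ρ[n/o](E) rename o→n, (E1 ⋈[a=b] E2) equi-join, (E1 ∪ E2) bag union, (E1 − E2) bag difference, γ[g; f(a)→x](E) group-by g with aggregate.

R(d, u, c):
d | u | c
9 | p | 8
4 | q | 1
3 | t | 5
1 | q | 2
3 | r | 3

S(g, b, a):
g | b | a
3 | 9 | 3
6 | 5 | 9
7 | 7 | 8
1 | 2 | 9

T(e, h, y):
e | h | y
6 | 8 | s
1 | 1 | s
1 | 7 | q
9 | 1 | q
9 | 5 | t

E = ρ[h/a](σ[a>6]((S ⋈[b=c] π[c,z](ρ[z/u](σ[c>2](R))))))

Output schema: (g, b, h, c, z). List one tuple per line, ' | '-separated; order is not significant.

Subexpression sizes:
  S → 4
  R → 5
  σ[c>2](R) → 3
  ρ[z/u](σ[c>2](R)) → 3
  π[c,z](ρ[z/u](σ[c>2](R))) → 3
  (S ⋈[b=c] π[c,z](ρ[z/u](σ[c>2](R)))) → 1
  σ[a>6]((S ⋈[b=c] π[c,z](ρ[z/u](σ[c>2](R))))) → 1
  ρ[h/a](σ[a>6]((S ⋈[b=c] π[c,z](ρ[z/u](σ[c>2](R)))))) → 1

== RESULT ==
g | b | h | c | z
6 | 5 | 9 | 5 | t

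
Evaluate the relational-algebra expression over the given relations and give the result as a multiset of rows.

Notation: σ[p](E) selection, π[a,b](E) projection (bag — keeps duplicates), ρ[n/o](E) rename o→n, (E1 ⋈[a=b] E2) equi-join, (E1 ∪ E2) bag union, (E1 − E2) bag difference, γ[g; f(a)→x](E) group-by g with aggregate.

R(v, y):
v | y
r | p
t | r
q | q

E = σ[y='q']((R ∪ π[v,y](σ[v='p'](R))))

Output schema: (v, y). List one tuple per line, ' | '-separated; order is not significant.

Per-node cardinality:
  R → 3
  R → 3
  σ[v='p'](R) → 0
  π[v,y](σ[v='p'](R)) → 0
  (R ∪ π[v,y](σ[v='p'](R))) → 3
  σ[y='q']((R ∪ π[v,y](σ[v='p'](R)))) → 1

== RESULT ==
v | y
q | q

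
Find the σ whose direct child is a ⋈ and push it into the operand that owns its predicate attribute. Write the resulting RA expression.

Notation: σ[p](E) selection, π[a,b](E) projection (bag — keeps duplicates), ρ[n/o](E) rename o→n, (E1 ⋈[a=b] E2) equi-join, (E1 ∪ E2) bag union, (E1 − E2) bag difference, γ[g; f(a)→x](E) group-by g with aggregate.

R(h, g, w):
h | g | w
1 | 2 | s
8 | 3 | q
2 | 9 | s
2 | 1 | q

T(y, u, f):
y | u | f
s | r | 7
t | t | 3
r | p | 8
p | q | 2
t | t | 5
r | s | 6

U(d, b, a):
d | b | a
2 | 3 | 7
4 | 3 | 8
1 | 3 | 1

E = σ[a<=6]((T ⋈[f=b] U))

σ filters on a, owned by the right side.
E' = (T ⋈[f=b] σ[a<=6](U))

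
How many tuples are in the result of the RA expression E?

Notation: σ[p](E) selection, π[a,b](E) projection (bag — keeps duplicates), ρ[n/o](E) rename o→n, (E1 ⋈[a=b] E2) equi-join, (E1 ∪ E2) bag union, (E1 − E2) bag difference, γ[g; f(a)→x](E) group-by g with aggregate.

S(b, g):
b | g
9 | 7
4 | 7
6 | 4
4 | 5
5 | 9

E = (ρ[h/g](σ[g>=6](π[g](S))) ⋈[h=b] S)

Per-node cardinality:
  S → 5
  π[g](S) → 5
  σ[g>=6](π[g](S)) → 3
  ρ[h/g](σ[g>=6](π[g](S))) → 3
  S → 5
  (ρ[h/g](σ[g>=6](π[g](S))) ⋈[h=b] S) → 1

|E| = 1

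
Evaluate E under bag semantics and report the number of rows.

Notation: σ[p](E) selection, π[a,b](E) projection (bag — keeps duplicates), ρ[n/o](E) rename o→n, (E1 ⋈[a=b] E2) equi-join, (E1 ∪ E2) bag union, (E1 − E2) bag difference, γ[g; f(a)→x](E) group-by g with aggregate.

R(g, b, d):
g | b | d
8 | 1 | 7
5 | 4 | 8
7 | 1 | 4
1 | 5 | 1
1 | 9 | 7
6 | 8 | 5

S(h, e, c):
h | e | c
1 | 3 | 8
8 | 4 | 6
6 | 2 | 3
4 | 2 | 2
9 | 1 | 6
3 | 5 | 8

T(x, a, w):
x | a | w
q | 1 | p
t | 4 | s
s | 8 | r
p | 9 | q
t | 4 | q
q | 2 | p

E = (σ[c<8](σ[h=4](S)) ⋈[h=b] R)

Subexpression sizes:
  S → 6
  σ[h=4](S) → 1
  σ[c<8](σ[h=4](S)) → 1
  R → 6
  (σ[c<8](σ[h=4](S)) ⋈[h=b] R) → 1

|E| = 1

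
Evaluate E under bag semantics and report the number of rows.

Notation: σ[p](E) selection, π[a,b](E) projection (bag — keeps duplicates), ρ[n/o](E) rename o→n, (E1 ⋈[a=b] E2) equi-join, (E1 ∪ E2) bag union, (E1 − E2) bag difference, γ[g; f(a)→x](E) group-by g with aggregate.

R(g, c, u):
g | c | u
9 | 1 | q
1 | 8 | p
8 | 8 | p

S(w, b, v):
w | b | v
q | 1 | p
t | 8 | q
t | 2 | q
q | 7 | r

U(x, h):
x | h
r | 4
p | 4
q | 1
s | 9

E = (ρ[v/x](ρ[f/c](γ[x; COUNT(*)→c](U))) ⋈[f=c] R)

Per-node cardinality:
  U → 4
  γ[x; COUNT(*)→c](U) → 4
  ρ[f/c](γ[x; COUNT(*)→c](U)) → 4
  ρ[v/x](ρ[f/c](γ[x; COUNT(*)→c](U))) → 4
  R → 3
  (ρ[v/x](ρ[f/c](γ[x; COUNT(*)→c](U))) ⋈[f=c] R) → 4

|E| = 4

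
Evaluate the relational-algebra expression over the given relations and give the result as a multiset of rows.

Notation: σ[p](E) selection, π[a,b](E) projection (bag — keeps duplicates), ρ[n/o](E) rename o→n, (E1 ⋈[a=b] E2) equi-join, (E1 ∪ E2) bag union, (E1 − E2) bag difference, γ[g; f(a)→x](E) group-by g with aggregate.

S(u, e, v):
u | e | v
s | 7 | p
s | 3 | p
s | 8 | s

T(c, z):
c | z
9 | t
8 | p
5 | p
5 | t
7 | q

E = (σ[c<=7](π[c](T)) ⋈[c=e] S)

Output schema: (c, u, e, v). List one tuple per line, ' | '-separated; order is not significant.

Subexpression sizes:
  T → 5
  π[c](T) → 5
  σ[c<=7](π[c](T)) → 3
  S → 3
  (σ[c<=7](π[c](T)) ⋈[c=e] S) → 1

== RESULT ==
c | u | e | v
7 | s | 7 | p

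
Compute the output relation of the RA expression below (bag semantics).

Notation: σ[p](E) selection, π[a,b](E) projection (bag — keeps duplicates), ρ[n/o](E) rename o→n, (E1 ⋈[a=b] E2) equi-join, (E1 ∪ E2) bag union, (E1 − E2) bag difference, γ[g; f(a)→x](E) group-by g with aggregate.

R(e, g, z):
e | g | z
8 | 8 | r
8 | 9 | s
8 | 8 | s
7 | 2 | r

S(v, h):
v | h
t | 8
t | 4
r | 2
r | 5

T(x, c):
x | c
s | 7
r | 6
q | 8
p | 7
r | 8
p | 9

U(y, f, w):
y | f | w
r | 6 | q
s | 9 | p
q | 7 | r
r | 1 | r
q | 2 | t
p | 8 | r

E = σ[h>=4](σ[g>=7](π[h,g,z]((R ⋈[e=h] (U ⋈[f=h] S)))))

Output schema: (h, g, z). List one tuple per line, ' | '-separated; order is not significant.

Subexpression sizes:
  R → 4
  U → 6
  S → 4
  (U ⋈[f=h] S) → 2
  (R ⋈[e=h] (U ⋈[f=h] S)) → 3
  π[h,g,z]((R ⋈[e=h] (U ⋈[f=h] S))) → 3
  σ[g>=7](π[h,g,z]((R ⋈[e=h] (U ⋈[f=h] S)))) → 3
  σ[h>=4](σ[g>=7](π[h,g,z]((R ⋈[e=h] (U ⋈[f=h] S))))) → 3

== RESULT ==
h | g | z
8 | 8 | r
8 | 8 | s
8 | 9 | s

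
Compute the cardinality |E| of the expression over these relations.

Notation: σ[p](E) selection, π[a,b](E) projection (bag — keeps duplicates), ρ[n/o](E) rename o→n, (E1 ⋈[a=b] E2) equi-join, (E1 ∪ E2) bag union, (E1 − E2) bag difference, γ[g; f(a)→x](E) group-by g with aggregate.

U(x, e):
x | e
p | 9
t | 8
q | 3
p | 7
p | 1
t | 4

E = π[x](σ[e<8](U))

Subexpression sizes:
  U → 6
  σ[e<8](U) → 4
  π[x](σ[e<8](U)) → 4

|E| = 4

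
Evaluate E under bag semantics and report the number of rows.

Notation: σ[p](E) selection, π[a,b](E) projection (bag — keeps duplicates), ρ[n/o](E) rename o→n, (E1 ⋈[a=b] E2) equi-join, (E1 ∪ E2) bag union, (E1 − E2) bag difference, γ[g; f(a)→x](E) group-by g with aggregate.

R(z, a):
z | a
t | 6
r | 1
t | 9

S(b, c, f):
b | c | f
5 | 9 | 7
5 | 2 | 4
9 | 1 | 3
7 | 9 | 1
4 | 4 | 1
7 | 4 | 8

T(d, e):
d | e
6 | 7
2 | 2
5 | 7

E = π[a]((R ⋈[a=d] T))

Subexpression sizes:
  R → 3
  T → 3
  (R ⋈[a=d] T) → 1
  π[a]((R ⋈[a=d] T)) → 1

|E| = 1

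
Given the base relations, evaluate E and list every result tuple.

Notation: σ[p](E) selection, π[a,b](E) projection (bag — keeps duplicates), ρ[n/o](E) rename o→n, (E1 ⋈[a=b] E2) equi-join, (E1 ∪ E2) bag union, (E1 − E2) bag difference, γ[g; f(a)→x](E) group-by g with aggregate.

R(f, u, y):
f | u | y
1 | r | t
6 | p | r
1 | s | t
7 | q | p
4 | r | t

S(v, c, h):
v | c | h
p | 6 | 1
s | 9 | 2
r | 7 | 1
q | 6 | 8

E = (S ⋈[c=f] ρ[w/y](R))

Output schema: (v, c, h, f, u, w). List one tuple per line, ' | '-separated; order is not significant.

Subexpression sizes:
  S → 4
  R → 5
  ρ[w/y](R) → 5
  (S ⋈[c=f] ρ[w/y](R)) → 3

== RESULT ==
v | c | h | f | u | w
p | 6 | 1 | 6 | p | r
q | 6 | 8 | 6 | p | r
r | 7 | 1 | 7 | q | p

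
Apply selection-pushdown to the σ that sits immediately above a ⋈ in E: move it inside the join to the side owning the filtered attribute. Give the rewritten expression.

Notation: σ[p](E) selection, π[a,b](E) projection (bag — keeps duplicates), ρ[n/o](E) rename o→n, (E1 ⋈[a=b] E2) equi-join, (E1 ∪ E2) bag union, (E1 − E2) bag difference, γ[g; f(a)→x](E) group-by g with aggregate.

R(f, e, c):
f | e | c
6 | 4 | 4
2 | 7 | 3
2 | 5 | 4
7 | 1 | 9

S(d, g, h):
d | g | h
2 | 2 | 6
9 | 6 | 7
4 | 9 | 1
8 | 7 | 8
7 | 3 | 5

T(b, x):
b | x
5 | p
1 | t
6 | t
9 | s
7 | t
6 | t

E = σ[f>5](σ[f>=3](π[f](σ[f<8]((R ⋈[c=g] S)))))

σ filters on f, owned by the left side.
E' = σ[f>5](σ[f>=3](π[f]((σ[f<8](R) ⋈[c=g] S))))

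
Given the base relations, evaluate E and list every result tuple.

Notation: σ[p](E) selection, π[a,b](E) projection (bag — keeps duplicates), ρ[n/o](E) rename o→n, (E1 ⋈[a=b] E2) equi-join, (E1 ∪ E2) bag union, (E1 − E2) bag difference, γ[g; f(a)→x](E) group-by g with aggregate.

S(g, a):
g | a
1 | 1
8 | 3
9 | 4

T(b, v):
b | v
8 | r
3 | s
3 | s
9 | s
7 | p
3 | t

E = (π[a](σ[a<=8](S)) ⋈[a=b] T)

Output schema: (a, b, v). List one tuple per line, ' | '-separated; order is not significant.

Row counts bottom-up:
  S → 3
  σ[a<=8](S) → 3
  π[a](σ[a<=8](S)) → 3
  T → 6
  (π[a](σ[a<=8](S)) ⋈[a=b] T) → 3

== RESULT ==
a | b | v
3 | 3 | s
3 | 3 | s
3 | 3 | t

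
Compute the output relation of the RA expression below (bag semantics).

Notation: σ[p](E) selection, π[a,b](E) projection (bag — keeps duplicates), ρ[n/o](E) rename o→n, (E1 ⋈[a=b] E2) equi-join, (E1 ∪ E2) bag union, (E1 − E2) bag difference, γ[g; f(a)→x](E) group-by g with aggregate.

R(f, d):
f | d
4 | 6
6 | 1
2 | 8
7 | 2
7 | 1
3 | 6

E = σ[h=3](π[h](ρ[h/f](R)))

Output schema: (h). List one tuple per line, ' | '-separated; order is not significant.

Stepwise |·|:
  R → 6
  ρ[h/f](R) → 6
  π[h](ρ[h/f](R)) → 6
  σ[h=3](π[h](ρ[h/f](R))) → 1

== RESULT ==
h
3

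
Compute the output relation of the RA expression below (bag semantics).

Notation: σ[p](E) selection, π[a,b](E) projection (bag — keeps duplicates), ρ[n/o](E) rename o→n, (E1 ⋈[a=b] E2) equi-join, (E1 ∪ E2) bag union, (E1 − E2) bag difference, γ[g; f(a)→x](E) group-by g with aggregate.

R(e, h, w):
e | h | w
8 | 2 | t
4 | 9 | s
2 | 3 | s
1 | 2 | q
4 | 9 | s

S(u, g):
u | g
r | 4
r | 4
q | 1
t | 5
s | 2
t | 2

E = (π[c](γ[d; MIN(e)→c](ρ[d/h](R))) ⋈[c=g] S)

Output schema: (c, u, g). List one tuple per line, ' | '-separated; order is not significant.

Stepwise |·|:
  R → 5
  ρ[d/h](R) → 5
  γ[d; MIN(e)→c](ρ[d/h](R)) → 3
  π[c](γ[d; MIN(e)→c](ρ[d/h](R))) → 3
  S → 6
  (π[c](γ[d; MIN(e)→c](ρ[d/h](R))) ⋈[c=g] S) → 5

== RESULT ==
c | u | g
1 | q | 1
2 | s | 2
2 | t | 2
4 | r | 4
4 | r | 4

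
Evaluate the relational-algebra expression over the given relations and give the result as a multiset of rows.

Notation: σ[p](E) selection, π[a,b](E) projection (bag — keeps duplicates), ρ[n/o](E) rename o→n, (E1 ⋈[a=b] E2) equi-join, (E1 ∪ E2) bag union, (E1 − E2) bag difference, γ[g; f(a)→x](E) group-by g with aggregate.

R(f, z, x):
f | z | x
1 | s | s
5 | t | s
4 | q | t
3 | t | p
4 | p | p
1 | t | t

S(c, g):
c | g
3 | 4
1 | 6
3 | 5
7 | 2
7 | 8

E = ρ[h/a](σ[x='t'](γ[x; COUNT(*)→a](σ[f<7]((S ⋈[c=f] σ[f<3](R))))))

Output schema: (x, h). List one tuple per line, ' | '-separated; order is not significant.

Row counts bottom-up:
  S → 5
  R → 6
  σ[f<3](R) → 2
  (S ⋈[c=f] σ[f<3](R)) → 2
  σ[f<7]((S ⋈[c=f] σ[f<3](R))) → 2
  γ[x; COUNT(*)→a](σ[f<7]((S ⋈[c=f] σ[f<3](R)))) → 2
  σ[x='t'](γ[x; COUNT(*)→a](σ[f<7]((S ⋈[c=f] σ[f<3](R))))) → 1
  ρ[h/a](σ[x='t'](γ[x; COUNT(*)→a](σ[f<7]((S ⋈[c=f] σ[f<3](R)))))) → 1

== RESULT ==
x | h
t | 1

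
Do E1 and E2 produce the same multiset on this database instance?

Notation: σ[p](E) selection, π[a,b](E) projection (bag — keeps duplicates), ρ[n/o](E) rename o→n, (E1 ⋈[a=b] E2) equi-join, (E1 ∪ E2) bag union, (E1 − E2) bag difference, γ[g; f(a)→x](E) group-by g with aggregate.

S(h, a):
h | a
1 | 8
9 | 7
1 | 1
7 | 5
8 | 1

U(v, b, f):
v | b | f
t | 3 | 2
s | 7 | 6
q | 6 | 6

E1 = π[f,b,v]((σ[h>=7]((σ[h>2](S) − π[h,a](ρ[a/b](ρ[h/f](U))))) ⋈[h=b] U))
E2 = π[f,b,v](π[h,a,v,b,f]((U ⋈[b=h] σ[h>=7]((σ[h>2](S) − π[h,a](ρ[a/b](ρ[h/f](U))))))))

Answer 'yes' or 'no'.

E1 per-node cardinality:
  S → 5
  σ[h>2](S) → 3
  U → 3
  ρ[h/f](U) → 3
  ρ[a/b](ρ[h/f](U)) → 3
  π[h,a](ρ[a/b](ρ[h/f](U))) → 3
  (σ[h>2](S) − π[h,a](ρ[a/b](ρ[h/f](U)))) → 3
  σ[h>=7]((σ[h>2](S) − π[h,a](ρ[a/b](ρ[h/f](U))))) → 3
  U → 3
  (σ[h>=7]((σ[h>2](S) − π[h,a](ρ[a/b](ρ[h/f](U))))) ⋈[h=b] U) → 1
  π[f,b,v]((σ[h>=7]((σ[h>2](S) − π[h,a](ρ[a/b](ρ[h/f](U))))) ⋈[h=b] U)) → 1
E2 per-node cardinality:
  U → 3
  S → 5
  σ[h>2](S) → 3
  U → 3
  ρ[h/f](U) → 3
  ρ[a/b](ρ[h/f](U)) → 3
  π[h,a](ρ[a/b](ρ[h/f](U))) → 3
  (σ[h>2](S) − π[h,a](ρ[a/b](ρ[h/f](U)))) → 3
  σ[h>=7]((σ[h>2](S) − π[h,a](ρ[a/b](ρ[h/f](U))))) → 3
  (U ⋈[b=h] σ[h>=7]((σ[h>2](S) − π[h,a](ρ[a/b](ρ[h/f](U)))))) → 1
  π[h,a,v,b,f]((U ⋈[b=h] σ[h>=7]((σ[h>2](S) − π[h,a](ρ[a/b](ρ[h/f](U))))))) → 1
  π[f,b,v](π[h,a,v,b,f]((U ⋈[b=h] σ[h>=7]((σ[h>2](S) − π[h,a](ρ[a/b](ρ[h/f](U)))))))) → 1

E1 and E2 produce the same multiset:
f | b | v
6 | 7 | s

yes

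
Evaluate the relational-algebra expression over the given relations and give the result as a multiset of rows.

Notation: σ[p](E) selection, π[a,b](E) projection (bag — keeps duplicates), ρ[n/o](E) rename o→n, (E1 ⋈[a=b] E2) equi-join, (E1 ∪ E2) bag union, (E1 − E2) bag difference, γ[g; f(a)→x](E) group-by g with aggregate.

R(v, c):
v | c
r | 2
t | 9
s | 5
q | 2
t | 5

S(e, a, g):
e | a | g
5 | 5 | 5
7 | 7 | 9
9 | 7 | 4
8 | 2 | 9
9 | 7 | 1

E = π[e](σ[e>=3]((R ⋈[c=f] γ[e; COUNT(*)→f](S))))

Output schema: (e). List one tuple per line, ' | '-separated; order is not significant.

Subexpression sizes:
  R → 5
  S → 5
  γ[e; COUNT(*)→f](S) → 4
  (R ⋈[c=f] γ[e; COUNT(*)→f](S)) → 2
  σ[e>=3]((R ⋈[c=f] γ[e; COUNT(*)→f](S))) → 2
  π[e](σ[e>=3]((R ⋈[c=f] γ[e; COUNT(*)→f](S)))) → 2

== RESULT ==
e
9
9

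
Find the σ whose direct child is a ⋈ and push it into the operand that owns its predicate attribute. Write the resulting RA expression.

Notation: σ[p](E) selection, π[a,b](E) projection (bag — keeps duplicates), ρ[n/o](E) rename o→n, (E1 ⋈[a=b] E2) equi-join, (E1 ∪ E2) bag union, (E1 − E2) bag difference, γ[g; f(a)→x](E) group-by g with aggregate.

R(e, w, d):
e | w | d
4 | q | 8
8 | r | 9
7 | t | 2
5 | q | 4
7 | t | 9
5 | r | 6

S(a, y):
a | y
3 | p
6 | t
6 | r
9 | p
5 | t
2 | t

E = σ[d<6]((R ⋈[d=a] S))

σ filters on d, owned by the left side.
E' = (σ[d<6](R) ⋈[d=a] S)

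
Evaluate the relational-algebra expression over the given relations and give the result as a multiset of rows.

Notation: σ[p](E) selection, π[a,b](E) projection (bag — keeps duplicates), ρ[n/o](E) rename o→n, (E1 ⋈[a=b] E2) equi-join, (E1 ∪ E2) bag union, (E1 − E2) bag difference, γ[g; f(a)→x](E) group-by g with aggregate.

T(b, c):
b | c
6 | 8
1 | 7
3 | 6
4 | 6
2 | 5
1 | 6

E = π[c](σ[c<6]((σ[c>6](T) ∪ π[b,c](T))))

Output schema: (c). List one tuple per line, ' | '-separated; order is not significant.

Stepwise |·|:
  T → 6
  σ[c>6](T) → 2
  T → 6
  π[b,c](T) → 6
  (σ[c>6](T) ∪ π[b,c](T)) → 8
  σ[c<6]((σ[c>6](T) ∪ π[b,c](T))) → 1
  π[c](σ[c<6]((σ[c>6](T) ∪ π[b,c](T)))) → 1

== RESULT ==
c
5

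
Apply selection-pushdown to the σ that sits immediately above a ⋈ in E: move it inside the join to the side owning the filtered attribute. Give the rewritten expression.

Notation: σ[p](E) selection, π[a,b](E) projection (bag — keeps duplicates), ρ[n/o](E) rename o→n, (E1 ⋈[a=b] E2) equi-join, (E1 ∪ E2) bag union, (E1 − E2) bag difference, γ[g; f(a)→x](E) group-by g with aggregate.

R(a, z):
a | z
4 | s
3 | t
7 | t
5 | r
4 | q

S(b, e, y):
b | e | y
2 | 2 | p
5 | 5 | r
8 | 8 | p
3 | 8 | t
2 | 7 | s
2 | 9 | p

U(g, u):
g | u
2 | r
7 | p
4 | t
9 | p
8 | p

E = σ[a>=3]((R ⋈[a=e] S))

σ filters on a, owned by the left side.
E' = (σ[a>=3](R) ⋈[a=e] S)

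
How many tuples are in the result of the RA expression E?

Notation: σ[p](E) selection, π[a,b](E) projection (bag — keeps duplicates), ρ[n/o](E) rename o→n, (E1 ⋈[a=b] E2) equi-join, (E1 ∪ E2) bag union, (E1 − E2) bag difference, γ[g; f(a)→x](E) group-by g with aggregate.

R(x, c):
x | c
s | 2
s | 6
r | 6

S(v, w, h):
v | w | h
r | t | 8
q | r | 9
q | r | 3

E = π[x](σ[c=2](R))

Per-node cardinality:
  R → 3
  σ[c=2](R) → 1
  π[x](σ[c=2](R)) → 1

|E| = 1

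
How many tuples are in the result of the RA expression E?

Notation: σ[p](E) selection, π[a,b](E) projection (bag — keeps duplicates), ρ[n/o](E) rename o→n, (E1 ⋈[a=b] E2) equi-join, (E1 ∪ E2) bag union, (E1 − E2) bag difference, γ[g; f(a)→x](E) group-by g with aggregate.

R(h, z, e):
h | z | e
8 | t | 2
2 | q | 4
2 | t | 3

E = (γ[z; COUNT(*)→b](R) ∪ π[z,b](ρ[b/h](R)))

Subexpression sizes:
  R → 3
  γ[z; COUNT(*)→b](R) → 2
  R → 3
  ρ[b/h](R) → 3
  π[z,b](ρ[b/h](R)) → 3
  (γ[z; COUNT(*)→b](R) ∪ π[z,b](ρ[b/h](R))) → 5

|E| = 5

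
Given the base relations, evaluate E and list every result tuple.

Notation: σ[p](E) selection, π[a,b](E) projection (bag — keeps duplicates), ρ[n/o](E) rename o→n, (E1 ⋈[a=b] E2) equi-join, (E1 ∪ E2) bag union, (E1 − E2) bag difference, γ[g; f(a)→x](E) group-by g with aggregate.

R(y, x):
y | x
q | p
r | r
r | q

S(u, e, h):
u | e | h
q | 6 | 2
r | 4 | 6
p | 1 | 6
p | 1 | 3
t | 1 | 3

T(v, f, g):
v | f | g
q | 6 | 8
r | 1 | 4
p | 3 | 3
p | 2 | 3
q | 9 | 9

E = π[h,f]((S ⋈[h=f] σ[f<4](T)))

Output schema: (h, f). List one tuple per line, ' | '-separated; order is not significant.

Row counts bottom-up:
  S → 5
  T → 5
  σ[f<4](T) → 3
  (S ⋈[h=f] σ[f<4](T)) → 3
  π[h,f]((S ⋈[h=f] σ[f<4](T))) → 3

== RESULT ==
h | f
2 | 2
3 | 3
3 | 3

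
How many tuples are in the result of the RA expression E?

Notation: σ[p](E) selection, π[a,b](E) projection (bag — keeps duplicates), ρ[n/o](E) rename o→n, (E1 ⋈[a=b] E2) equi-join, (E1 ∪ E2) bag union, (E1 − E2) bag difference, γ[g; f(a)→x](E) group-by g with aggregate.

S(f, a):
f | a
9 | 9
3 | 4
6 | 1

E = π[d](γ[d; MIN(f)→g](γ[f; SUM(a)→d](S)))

Stepwise |·|:
  S → 3
  γ[f; SUM(a)→d](S) → 3
  γ[d; MIN(f)→g](γ[f; SUM(a)→d](S)) → 3
  π[d](γ[d; MIN(f)→g](γ[f; SUM(a)→d](S))) → 3

|E| = 3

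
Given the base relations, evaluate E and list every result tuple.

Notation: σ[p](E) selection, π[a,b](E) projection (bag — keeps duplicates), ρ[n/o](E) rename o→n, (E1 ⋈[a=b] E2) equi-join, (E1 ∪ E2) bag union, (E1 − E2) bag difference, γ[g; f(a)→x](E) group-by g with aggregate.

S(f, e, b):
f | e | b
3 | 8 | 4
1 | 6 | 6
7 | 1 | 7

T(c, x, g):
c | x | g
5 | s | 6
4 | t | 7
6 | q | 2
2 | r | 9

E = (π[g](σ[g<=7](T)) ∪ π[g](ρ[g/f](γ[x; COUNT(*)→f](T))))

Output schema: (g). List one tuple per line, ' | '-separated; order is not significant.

Row counts bottom-up:
  T → 4
  σ[g<=7](T) → 3
  π[g](σ[g<=7](T)) → 3
  T → 4
  γ[x; COUNT(*)→f](T) → 4
  ρ[g/f](γ[x; COUNT(*)→f](T)) → 4
  π[g](ρ[g/f](γ[x; COUNT(*)→f](T))) → 4
  (π[g](σ[g<=7](T)) ∪ π[g](ρ[g/f](γ[x; COUNT(*)→f](T)))) → 7

== RESULT ==
g
1
1
1
1
2
6
7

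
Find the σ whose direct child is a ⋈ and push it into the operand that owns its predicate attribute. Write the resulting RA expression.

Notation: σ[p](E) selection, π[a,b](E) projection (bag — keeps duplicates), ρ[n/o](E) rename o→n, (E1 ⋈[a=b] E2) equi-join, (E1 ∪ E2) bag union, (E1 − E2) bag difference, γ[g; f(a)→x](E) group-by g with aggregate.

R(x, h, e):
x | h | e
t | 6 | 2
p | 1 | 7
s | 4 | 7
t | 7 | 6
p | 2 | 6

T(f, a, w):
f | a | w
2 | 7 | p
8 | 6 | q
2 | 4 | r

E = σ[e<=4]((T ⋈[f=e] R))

σ filters on e, owned by the right side.
E' = (T ⋈[f=e] σ[e<=4](R))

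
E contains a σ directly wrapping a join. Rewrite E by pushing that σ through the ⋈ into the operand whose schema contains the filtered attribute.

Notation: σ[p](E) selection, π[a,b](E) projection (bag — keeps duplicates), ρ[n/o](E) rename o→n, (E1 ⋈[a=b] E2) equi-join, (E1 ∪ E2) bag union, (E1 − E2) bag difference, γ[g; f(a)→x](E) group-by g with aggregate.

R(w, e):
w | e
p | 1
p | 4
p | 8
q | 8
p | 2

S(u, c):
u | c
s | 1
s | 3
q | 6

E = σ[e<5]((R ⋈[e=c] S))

σ filters on e, owned by the left side.
E' = (σ[e<5](R) ⋈[e=c] S)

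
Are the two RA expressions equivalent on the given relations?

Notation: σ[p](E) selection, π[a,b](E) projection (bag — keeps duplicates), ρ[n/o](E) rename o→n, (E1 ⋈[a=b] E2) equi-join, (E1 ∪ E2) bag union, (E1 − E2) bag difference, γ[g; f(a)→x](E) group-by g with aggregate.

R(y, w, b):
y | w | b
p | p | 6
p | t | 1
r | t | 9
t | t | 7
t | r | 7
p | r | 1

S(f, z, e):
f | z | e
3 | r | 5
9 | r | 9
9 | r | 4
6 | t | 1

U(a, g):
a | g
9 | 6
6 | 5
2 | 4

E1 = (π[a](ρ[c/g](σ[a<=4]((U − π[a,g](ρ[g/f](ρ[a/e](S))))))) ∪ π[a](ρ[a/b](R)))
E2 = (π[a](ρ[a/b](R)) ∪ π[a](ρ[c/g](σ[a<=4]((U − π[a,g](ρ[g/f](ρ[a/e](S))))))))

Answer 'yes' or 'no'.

E1 subexpression sizes:
  U → 3
  S → 4
  ρ[a/e](S) → 4
  ρ[g/f](ρ[a/e](S)) → 4
  π[a,g](ρ[g/f](ρ[a/e](S))) → 4
  (U − π[a,g](ρ[g/f](ρ[a/e](S)))) → 3
  σ[a<=4]((U − π[a,g](ρ[g/f](ρ[a/e](S))))) → 1
  ρ[c/g](σ[a<=4]((U − π[a,g](ρ[g/f](ρ[a/e](S)))))) → 1
  π[a](ρ[c/g](σ[a<=4]((U − π[a,g](ρ[g/f](ρ[a/e](S))))))) → 1
  R → 6
  ρ[a/b](R) → 6
  π[a](ρ[a/b](R)) → 6
  (π[a](ρ[c/g](σ[a<=4]((U − π[a,g](ρ[g/f](ρ[a/e](S))))))) ∪ π[a](ρ[a/b](R))) → 7
E2 subexpression sizes:
  R → 6
  ρ[a/b](R) → 6
  π[a](ρ[a/b](R)) → 6
  U → 3
  S → 4
  ρ[a/e](S) → 4
  ρ[g/f](ρ[a/e](S)) → 4
  π[a,g](ρ[g/f](ρ[a/e](S))) → 4
  (U − π[a,g](ρ[g/f](ρ[a/e](S)))) → 3
  σ[a<=4]((U − π[a,g](ρ[g/f](ρ[a/e](S))))) → 1
  ρ[c/g](σ[a<=4]((U − π[a,g](ρ[g/f](ρ[a/e](S)))))) → 1
  π[a](ρ[c/g](σ[a<=4]((U − π[a,g](ρ[g/f](ρ[a/e](S))))))) → 1
  (π[a](ρ[a/b](R)) ∪ π[a](ρ[c/g](σ[a<=4]((U − π[a,g](ρ[g/f](ρ[a/e](S)))))))) → 7

E1 and E2 produce the same multiset:
a
1
1
2
6
7
7
9

yes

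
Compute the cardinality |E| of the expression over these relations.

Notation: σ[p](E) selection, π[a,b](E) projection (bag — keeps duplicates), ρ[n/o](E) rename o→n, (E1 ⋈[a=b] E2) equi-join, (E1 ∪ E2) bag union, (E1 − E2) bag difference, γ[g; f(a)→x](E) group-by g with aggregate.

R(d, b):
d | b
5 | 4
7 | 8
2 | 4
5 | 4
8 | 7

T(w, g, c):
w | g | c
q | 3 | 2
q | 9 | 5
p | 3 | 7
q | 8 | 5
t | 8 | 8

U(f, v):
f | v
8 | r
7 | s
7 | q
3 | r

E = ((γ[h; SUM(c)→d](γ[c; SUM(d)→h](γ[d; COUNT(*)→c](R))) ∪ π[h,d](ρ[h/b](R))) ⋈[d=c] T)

Per-node cardinality:
  R → 5
  γ[d; COUNT(*)→c](R) → 4
  γ[c; SUM(d)→h](γ[d; COUNT(*)→c](R)) → 2
  γ[h; SUM(c)→d](γ[c; SUM(d)→h](γ[d; COUNT(*)→c](R))) → 2
  R → 5
  ρ[h/b](R) → 5
  π[h,d](ρ[h/b](R)) → 5
  (γ[h; SUM(c)→d](γ[c; SUM(d)→h](γ[d; COUNT(*)→c](R))) ∪ π[h,d](ρ[h/b](R))) → 7
  T → 5
  ((γ[h; SUM(c)→d](γ[c; SUM(d)→h](γ[d; COUNT(*)→c](R))) ∪ π[h,d](ρ[h/b](R))) ⋈[d=c] T) → 8

|E| = 8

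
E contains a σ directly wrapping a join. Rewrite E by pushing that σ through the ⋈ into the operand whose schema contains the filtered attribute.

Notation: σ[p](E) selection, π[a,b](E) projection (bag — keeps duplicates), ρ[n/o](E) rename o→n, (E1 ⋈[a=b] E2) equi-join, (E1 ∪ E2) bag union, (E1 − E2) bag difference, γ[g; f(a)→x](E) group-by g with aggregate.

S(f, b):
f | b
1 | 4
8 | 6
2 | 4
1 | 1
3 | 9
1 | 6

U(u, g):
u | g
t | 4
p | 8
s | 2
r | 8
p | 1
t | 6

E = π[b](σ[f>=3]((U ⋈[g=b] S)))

σ filters on f, owned by the right side.
E' = π[b]((U ⋈[g=b] σ[f>=3](S)))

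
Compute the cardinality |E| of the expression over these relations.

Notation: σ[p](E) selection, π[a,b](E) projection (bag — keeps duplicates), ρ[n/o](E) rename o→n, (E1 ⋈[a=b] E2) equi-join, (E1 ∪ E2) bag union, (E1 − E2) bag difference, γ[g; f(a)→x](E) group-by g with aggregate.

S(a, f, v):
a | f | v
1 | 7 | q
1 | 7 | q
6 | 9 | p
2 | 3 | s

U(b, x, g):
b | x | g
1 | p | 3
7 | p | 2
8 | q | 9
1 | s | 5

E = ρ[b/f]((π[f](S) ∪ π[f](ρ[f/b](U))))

Per-node cardinality:
  S → 4
  π[f](S) → 4
  U → 4
  ρ[f/b](U) → 4
  π[f](ρ[f/b](U)) → 4
  (π[f](S) ∪ π[f](ρ[f/b](U))) → 8
  ρ[b/f]((π[f](S) ∪ π[f](ρ[f/b](U)))) → 8

|E| = 8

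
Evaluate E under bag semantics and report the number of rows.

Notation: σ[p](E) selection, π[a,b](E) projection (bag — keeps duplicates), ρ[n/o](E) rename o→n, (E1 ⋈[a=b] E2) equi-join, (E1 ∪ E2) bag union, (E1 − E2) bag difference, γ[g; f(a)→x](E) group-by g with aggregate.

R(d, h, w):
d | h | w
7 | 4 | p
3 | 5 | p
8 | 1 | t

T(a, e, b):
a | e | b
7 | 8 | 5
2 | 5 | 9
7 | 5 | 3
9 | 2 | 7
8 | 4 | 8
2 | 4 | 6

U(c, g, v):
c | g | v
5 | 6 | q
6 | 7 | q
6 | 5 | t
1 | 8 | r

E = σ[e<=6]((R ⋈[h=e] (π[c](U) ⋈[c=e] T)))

Stepwise |·|:
  R → 3
  U → 4
  π[c](U) → 4
  T → 6
  (π[c](U) ⋈[c=e] T) → 2
  (R ⋈[h=e] (π[c](U) ⋈[c=e] T)) → 2
  σ[e<=6]((R ⋈[h=e] (π[c](U) ⋈[c=e] T))) → 2

|E| = 2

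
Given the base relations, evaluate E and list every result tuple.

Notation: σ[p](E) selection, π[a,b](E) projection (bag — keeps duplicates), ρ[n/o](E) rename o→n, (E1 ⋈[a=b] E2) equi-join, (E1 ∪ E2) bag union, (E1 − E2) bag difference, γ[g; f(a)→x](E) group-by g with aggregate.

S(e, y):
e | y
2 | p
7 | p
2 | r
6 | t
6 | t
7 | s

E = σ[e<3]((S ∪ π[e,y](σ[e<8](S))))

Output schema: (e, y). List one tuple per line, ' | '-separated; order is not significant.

Per-node cardinality:
  S → 6
  S → 6
  σ[e<8](S) → 6
  π[e,y](σ[e<8](S)) → 6
  (S ∪ π[e,y](σ[e<8](S))) → 12
  σ[e<3]((S ∪ π[e,y](σ[e<8](S)))) → 4

== RESULT ==
e | y
2 | p
2 | p
2 | r
2 | r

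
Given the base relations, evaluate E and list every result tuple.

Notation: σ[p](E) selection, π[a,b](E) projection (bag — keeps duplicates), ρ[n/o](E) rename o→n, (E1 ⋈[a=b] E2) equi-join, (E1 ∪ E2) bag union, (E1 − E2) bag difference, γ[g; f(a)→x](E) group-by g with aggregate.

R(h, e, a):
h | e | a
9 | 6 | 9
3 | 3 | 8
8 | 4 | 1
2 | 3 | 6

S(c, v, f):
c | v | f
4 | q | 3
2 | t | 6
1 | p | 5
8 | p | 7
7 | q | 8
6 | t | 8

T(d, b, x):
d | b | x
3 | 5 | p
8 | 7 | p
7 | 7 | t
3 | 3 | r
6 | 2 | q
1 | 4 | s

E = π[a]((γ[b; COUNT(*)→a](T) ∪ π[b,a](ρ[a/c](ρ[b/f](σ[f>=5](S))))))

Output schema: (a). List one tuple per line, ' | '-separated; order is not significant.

Stepwise |·|:
  T → 6
  γ[b; COUNT(*)→a](T) → 5
  S → 6
  σ[f>=5](S) → 5
  ρ[b/f](σ[f>=5](S)) → 5
  ρ[a/c](ρ[b/f](σ[f>=5](S))) → 5
  π[b,a](ρ[a/c](ρ[b/f](σ[f>=5](S)))) → 5
  (γ[b; COUNT(*)→a](T) ∪ π[b,a](ρ[a/c](ρ[b/f](σ[f>=5](S))))) → 10
  π[a]((γ[b; COUNT(*)→a](T) ∪ π[b,a](ρ[a/c](ρ[b/f](σ[f>=5](S)))))) → 10

== RESULT ==
a
1
1
1
1
1
2
2
6
7
8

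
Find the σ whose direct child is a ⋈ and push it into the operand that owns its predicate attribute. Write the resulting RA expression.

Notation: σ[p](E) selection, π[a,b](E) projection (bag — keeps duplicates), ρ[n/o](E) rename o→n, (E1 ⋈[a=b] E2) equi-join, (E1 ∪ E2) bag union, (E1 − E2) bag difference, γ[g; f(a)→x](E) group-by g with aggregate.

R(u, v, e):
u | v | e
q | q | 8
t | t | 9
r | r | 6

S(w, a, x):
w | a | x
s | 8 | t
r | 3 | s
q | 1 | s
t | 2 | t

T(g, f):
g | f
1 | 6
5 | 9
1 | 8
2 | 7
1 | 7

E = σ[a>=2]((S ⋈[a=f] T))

σ filters on a, owned by the left side.
E' = (σ[a>=2](S) ⋈[a=f] T)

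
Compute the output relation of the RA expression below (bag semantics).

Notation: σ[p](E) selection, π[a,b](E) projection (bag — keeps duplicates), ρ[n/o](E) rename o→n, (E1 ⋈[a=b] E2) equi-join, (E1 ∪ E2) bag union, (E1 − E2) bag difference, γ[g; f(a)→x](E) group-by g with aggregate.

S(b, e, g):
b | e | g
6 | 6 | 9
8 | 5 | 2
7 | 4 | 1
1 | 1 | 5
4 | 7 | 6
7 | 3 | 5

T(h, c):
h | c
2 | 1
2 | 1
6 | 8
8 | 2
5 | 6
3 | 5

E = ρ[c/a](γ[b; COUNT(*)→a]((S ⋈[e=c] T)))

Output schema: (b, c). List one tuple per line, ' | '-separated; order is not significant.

Subexpression sizes:
  S → 6
  T → 6
  (S ⋈[e=c] T) → 4
  γ[b; COUNT(*)→a]((S ⋈[e=c] T)) → 3
  ρ[c/a](γ[b; COUNT(*)→a]((S ⋈[e=c] T))) → 3

== RESULT ==
b | c
1 | 2
6 | 1
8 | 1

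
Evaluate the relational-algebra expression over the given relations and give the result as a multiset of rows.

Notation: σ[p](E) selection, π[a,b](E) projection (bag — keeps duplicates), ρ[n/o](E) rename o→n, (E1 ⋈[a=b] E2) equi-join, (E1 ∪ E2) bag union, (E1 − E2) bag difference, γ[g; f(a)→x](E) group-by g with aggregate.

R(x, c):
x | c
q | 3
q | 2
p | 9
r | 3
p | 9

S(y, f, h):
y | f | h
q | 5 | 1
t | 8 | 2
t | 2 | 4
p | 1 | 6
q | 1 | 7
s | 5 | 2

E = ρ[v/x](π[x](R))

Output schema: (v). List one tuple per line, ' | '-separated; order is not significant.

Subexpression sizes:
  R → 5
  π[x](R) → 5
  ρ[v/x](π[x](R)) → 5

== RESULT ==
v
p
p
q
q
r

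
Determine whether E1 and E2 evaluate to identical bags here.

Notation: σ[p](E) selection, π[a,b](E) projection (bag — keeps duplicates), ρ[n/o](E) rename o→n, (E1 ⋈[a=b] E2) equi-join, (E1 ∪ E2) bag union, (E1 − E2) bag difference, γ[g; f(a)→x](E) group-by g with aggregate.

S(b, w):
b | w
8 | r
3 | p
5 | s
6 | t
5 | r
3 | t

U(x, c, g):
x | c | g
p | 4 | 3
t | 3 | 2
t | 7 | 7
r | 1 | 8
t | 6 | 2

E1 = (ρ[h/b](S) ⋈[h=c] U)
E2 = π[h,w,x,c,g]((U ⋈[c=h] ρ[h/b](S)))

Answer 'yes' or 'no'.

E1 subexpression sizes:
  S → 6
  ρ[h/b](S) → 6
  U → 5
  (ρ[h/b](S) ⋈[h=c] U) → 3
E2 subexpression sizes:
  U → 5
  S → 6
  ρ[h/b](S) → 6
  (U ⋈[c=h] ρ[h/b](S)) → 3
  π[h,w,x,c,g]((U ⋈[c=h] ρ[h/b](S))) → 3

E1 and E2 produce the same multiset:
h | w | x | c | g
3 | p | t | 3 | 2
3 | t | t | 3 | 2
6 | t | t | 6 | 2

yes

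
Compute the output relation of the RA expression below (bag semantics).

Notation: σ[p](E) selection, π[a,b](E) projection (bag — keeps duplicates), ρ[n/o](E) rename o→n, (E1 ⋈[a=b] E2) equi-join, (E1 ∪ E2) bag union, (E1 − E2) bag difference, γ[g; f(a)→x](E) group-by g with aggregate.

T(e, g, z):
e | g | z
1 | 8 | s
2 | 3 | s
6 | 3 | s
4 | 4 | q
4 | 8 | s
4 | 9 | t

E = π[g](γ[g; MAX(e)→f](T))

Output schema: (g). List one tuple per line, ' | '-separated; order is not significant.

Stepwise |·|:
  T → 6
  γ[g; MAX(e)→f](T) → 4
  π[g](γ[g; MAX(e)→f](T)) → 4

== RESULT ==
g
3
4
8
9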